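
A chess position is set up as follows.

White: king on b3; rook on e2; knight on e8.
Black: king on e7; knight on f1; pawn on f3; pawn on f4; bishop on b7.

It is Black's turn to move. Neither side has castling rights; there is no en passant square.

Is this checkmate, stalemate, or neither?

neither

Black to move; black king on e7.
In check: yes, from the white rook on e2.
King squares — d6: attacked by Ne8; e6: attacked by Re2; f6: attacked by Ne8; d7: available; f7: available; d8: available; e8: attacked by Re2; f8: available.
Legal moves for Black: Kf8, Kd8, Kf7, Kd7, Be4, Ne3, fxe2.
Black is in check but has 7 legal moves → neither.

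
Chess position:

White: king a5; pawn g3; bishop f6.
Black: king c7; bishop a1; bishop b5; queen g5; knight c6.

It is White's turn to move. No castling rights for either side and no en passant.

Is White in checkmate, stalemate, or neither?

checkmate

White to move; white king on a5.
In check: yes, from the black knight on c6.
King squares — a4: attacked by Bb5; b4: attacked by Nc6; b5: attacked by Qg5; a6: attacked by Bb5; b6: attacked by Kc7.
Legal moves for White: none.
In check with no legal moves → checkmate.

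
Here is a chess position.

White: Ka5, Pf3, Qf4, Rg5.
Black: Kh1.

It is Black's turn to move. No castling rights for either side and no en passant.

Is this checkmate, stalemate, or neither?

Black to move; black king on h1.
In check: no.
King squares — g1: attacked by Rg5; g2: attacked by Rg5; h2: attacked by Qf4.
Legal moves for Black: none.
Not in check and no legal moves → stalemate.

stalemate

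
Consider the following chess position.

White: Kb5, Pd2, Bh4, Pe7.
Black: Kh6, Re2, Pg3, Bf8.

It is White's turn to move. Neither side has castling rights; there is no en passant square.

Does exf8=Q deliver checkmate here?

After exf8=Q: black king on h6; in check: yes, from the white queen on f8.
Black has 3 legal replies: Kh7, Kg6, Kh5.
In check but a legal move exists → not checkmate.

no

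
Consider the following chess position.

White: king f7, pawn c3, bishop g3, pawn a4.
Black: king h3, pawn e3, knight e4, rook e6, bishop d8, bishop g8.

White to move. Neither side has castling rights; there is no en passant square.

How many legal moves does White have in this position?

3

White to move; king on f7.
In check: yes, from the black bishop on g8.
Legal moves: Kxg8, Kf8, Kg7.
Count: 3.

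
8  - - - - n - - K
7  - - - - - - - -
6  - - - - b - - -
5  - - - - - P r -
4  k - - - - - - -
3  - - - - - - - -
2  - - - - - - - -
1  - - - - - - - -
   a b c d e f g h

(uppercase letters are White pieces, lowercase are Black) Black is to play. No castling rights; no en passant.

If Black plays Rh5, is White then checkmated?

yes

After Rh5: white king on h8; in check: yes, from the black rook on h5.
King squares — g7: attacked by Ne8; h7: attacked by Rh5; g8: attacked by Be6.
White has no legal moves → checkmate.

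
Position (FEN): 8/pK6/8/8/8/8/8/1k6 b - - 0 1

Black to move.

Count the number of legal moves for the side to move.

7

Black to move; king on b1.
In check: no.
Legal moves: Kc2, Kb2, Ka2, Kc1, Ka1, a6, a5.
Count: 7.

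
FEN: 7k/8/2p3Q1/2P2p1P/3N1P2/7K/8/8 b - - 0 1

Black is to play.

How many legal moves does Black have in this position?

Black to move; king on h8.
In check: no.
Legal moves: none.
Count: 0.

0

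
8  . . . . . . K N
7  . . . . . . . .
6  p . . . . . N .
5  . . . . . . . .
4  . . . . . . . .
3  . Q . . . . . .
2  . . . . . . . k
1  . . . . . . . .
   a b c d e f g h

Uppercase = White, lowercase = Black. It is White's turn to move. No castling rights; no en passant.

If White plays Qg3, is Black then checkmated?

no

After Qg3: black king on h2; in check: yes, from the white queen on g3.
Black has 2 legal replies: Kxg3, Kh1.
In check but a legal move exists → not checkmate.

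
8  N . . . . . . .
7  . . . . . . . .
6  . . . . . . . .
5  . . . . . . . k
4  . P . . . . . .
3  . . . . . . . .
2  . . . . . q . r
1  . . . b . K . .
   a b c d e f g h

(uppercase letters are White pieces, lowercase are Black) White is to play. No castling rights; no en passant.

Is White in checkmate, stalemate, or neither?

checkmate

White to move; white king on f1.
In check: yes, from the black queen on f2.
King squares — e1: attacked by Qf2; g1: attacked by Qf2; e2: attacked by Bd1; f2: attacked by Rh2; g2: attacked by Qf2.
Legal moves for White: none.
In check with no legal moves → checkmate.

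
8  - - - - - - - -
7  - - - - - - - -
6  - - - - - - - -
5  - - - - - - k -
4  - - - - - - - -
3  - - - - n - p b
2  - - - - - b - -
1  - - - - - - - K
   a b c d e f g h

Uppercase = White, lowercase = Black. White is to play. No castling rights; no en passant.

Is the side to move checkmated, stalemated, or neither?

White to move; white king on h1.
In check: no.
King squares — g1: attacked by Bf2; g2: attacked by Ne3; h2: attacked by Pg3.
Legal moves for White: none.
Not in check and no legal moves → stalemate.

stalemate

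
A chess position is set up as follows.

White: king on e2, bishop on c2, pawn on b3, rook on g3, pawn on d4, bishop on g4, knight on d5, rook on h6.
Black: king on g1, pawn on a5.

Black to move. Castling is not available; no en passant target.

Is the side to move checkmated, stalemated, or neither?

Black to move; black king on g1.
In check: yes, from the white rook on g3.
King squares — f1: attacked by Ke2; h1: attacked by Rh6; f2: attacked by Ke2; g2: attacked by Rg3; h2: attacked by Rh6.
Legal moves for Black: none.
In check with no legal moves → checkmate.

checkmate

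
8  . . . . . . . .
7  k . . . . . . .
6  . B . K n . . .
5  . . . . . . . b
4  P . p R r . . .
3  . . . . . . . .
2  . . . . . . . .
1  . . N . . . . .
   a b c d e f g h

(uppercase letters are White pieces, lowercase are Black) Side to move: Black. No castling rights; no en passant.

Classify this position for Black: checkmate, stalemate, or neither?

neither

Black to move; black king on a7.
In check: yes, from the white bishop on b6.
Legal moves for Black: Kb8, Ka8, Kb7, Kxb6, Ka6.
Black is in check but has 5 legal moves → neither.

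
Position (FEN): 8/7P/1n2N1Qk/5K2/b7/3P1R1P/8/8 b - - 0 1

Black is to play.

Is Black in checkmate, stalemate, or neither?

checkmate

Black to move; black king on h6.
In check: yes, from the white queen on g6.
King squares — g5: attacked by Kf5; h5: attacked by Qg6; g6: attacked by Kf5; g7: attacked by Ne6; h7: attacked by Qg6.
Legal moves for Black: none.
In check with no legal moves → checkmate.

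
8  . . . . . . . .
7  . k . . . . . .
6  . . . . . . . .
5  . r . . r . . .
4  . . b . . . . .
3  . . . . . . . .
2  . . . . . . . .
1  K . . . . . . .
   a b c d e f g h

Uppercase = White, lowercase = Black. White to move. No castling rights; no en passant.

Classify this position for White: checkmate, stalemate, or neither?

White to move; white king on a1.
In check: no.
King squares — b1: attacked by Rb5; a2: attacked by Bc4; b2: attacked by Rb5.
Legal moves for White: none.
Not in check and no legal moves → stalemate.

stalemate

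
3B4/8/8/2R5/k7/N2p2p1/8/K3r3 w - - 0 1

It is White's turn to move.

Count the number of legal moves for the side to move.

4

White to move; king on a1.
In check: yes, from the black rook on e1.
Legal moves: Kb2, Ka2, Rc1, Nb1.
Count: 4.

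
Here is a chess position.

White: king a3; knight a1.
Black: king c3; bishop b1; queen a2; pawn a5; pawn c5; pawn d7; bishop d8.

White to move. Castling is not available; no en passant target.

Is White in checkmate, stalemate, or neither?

White to move; white king on a3.
In check: yes, from the black queen on a2.
King squares — a2: attacked by Bb1; b2: attacked by Qa2; b3: attacked by Qa2; a4: attacked by Qa2; b4: attacked by Kc3.
Legal moves for White: none.
In check with no legal moves → checkmate.

checkmate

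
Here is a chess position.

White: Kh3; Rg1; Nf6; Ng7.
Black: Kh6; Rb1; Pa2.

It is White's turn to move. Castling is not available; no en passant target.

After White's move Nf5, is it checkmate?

After Nf5: black king on h6; in check: yes, from the white knight on f5.
King squares — g5: attacked by Rg1; h5: attacked by Nf6; g6: attacked by Rg1; g7: attacked by Rg1; h7: attacked by Nf6.
Black has no legal moves → checkmate.

yes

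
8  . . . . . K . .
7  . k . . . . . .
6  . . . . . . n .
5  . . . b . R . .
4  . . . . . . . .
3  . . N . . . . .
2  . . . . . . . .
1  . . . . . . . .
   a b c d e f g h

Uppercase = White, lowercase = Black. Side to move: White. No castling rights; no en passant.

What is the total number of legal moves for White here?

White to move; king on f8.
In check: yes, from the black knight on g6.
Legal moves: Ke8, Kg7.
Count: 2.

2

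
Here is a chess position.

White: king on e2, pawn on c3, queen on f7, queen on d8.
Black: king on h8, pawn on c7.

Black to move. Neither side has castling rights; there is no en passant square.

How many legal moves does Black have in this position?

0

Black to move; king on h8.
In check: yes, from the white queen on d8.
Legal moves: none.
Count: 0.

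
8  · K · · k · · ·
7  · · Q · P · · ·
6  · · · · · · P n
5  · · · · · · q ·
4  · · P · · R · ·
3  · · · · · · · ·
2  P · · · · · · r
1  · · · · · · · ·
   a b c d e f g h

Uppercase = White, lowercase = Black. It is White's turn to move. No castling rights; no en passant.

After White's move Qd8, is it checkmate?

After Qd8: black king on e8; in check: yes, from the white queen on d8.
King squares — d7: attacked by Qd8; e7: attacked by Qd8; f7: attacked by Rf4; d8: attacked by Pe7; f8: attacked by Rf4.
Black has no legal moves → checkmate.

yes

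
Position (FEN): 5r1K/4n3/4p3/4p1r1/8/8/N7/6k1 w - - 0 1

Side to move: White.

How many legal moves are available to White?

White to move; king on h8.
In check: yes, from the black rook on f8.
Legal moves: Kh7.
Count: 1.

1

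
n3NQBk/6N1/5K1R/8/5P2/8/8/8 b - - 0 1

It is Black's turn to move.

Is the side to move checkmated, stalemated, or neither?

checkmate

Black to move; black king on h8.
In check: yes, from the white rook on h6.
King squares — g7: attacked by Kf6; h7: attacked by Rh6; g8: attacked by Qf8.
Legal moves for Black: none.
In check with no legal moves → checkmate.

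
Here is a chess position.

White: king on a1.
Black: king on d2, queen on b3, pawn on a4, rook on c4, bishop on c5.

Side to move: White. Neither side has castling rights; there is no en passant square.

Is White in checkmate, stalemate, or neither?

stalemate

White to move; white king on a1.
In check: no.
King squares — b1: attacked by Qb3; a2: attacked by Qb3; b2: attacked by Qb3.
Legal moves for White: none.
Not in check and no legal moves → stalemate.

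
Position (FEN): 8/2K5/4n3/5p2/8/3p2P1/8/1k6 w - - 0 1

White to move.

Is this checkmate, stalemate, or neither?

White to move; white king on c7.
In check: yes, from the black knight on e6.
Legal moves for White: Kc8, Kb8, Kd7, Kb7, Kd6, Kc6, Kb6.
White is in check but has 7 legal moves → neither.

neither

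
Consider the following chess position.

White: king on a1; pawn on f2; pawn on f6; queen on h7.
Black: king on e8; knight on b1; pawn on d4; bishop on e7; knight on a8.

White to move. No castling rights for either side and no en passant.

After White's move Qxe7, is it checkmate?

After Qxe7: black king on e8; in check: yes, from the white queen on e7.
King squares — d7: attacked by Qe7; e7: attacked by Pf6; f7: attacked by Qe7; d8: attacked by Qe7; f8: attacked by Qe7.
Black has no legal moves → checkmate.

yes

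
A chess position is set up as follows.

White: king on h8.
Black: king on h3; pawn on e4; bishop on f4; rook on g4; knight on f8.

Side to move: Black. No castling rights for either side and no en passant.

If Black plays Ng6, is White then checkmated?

After Ng6: white king on h8; in check: yes, from the black knight on g6.
White has 3 legal replies: Kg8, Kh7, Kg7.
In check but a legal move exists → not checkmate.

no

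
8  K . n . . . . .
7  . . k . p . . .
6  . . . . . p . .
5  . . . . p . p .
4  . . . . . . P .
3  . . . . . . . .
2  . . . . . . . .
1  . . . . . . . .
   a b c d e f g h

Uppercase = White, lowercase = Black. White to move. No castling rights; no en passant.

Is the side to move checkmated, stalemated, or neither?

stalemate

White to move; white king on a8.
In check: no.
King squares — a7: attacked by Nc8; b7: attacked by Kc7; b8: attacked by Kc7.
Legal moves for White: none.
Not in check and no legal moves → stalemate.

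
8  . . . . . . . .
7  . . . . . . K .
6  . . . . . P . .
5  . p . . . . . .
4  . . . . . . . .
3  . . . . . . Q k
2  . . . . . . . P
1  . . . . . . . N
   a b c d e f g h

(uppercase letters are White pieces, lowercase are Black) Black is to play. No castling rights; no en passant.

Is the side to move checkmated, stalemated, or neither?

Black to move; black king on h3.
In check: yes, from the white queen on g3.
King squares — g2: attacked by Qg3; h2: attacked by Qg3; g3: attacked by Nh1; g4: attacked by Qg3; h4: attacked by Qg3.
Legal moves for Black: none.
In check with no legal moves → checkmate.

checkmate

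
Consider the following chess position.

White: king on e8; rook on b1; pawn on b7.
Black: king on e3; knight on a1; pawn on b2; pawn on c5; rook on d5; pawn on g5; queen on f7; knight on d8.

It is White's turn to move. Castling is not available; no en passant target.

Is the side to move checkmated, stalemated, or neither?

White to move; white king on e8.
In check: yes, from the black queen on f7.
King squares — d7: attacked by Rd5; e7: attacked by Qf7; f7: attacked by Nd8; d8: attacked by Rd5; f8: attacked by Qf7.
Legal moves for White: none.
In check with no legal moves → checkmate.

checkmate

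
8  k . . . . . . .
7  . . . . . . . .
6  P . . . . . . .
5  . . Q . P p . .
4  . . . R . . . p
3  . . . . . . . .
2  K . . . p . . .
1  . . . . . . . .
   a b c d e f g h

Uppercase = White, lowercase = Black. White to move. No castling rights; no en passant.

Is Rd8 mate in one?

yes

After Rd8: black king on a8; in check: yes, from the white rook on d8.
King squares — a7: attacked by Qc5; b7: attacked by Pa6; b8: attacked by Rd8.
Black has no legal moves → checkmate.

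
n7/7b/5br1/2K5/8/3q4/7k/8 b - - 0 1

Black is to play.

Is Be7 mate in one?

yes

After Be7: white king on c5; in check: yes, from the black bishop on e7.
King squares — b4: attacked by Be7; c4: attacked by Qd3; d4: attacked by Qd3; b5: attacked by Qd3; d5: attacked by Qd3; b6: attacked by Rg6; c6: attacked by Rg6; d6: attacked by Qd3.
White has no legal moves → checkmate.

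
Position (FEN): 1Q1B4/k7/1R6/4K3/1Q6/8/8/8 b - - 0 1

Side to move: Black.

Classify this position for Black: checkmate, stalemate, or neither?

Black to move; black king on a7.
In check: yes, from the white queen on b8.
King squares — a6: attacked by Rb6; b6: attacked by Qb4; b7: attacked by Rb6; a8: attacked by Qb8; b8: attacked by Rb6.
Legal moves for Black: none.
In check with no legal moves → checkmate.

checkmate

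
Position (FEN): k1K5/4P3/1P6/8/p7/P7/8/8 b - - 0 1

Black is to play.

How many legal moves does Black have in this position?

0

Black to move; king on a8.
In check: no.
Legal moves: none.
Count: 0.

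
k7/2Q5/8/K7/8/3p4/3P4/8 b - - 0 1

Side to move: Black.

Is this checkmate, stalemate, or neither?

Black to move; black king on a8.
In check: no.
King squares — a7: attacked by Qc7; b7: attacked by Qc7; b8: attacked by Qc7.
Legal moves for Black: none.
Not in check and no legal moves → stalemate.

stalemate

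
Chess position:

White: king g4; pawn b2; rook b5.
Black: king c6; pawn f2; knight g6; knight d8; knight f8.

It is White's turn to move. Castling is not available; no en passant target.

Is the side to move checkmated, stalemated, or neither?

neither

White to move; white king on g4.
In check: no.
Legal moves for White include: Rb8, Rb7, Rb6+, Rh5, Rg5, Rf5, Re5, Rd5, Rc5+, Ra5, Rb4, Rb3, Kh5, Kg5, Kf5, Kh3, Kg3, Kf3, ... (list truncated; more exist).
White has legal moves and is not in check → neither.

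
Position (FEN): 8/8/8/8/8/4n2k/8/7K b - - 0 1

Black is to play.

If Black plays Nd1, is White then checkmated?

After Nd1: white king on h1; in check: no.
White is not in check, so this cannot be checkmate.

no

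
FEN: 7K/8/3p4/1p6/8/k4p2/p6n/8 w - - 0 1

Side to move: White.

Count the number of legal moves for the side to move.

3

White to move; king on h8.
In check: no.
Legal moves: Kg8, Kh7, Kg7.
Count: 3.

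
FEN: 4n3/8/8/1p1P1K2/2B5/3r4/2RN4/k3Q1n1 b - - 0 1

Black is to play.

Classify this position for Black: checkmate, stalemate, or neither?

Black to move; black king on a1.
In check: yes, from the white queen on e1.
King squares — b1: attacked by Qe1; a2: attacked by Rc2; b2: attacked by Rc2.
Legal moves for Black: none.
In check with no legal moves → checkmate.

checkmate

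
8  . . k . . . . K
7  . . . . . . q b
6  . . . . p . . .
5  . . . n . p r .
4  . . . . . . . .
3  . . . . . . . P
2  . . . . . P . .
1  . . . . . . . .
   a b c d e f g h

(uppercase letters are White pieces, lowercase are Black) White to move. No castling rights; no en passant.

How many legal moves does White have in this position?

White to move; king on h8.
In check: yes, from the black queen on g7.
Legal moves: none.
Count: 0.

0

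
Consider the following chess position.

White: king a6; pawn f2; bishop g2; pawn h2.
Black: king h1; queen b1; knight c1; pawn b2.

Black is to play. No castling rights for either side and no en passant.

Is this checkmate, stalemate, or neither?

Black to move; black king on h1.
In check: yes, from the white bishop on g2.
King squares — g1: available; g2: available; h2: available.
Legal moves for Black: Kxh2, Kxg2, Kg1.
Black is in check but has 3 legal moves → neither.

neither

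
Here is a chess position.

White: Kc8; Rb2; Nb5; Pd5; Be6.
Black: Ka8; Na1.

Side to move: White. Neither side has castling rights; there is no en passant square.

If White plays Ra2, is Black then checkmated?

After Ra2: black king on a8; in check: yes, from the white rook on a2.
King squares — a7: attacked by Ra2; b7: attacked by Kc8; b8: attacked by Kc8.
Black has no legal moves → checkmate.

yes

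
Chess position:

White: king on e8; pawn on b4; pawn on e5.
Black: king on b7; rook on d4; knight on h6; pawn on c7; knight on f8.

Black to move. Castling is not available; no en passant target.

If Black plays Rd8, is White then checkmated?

no

After Rd8: white king on e8; in check: yes, from the black rook on d8.
White has 2 legal replies: Kxd8, Ke7.
In check but a legal move exists → not checkmate.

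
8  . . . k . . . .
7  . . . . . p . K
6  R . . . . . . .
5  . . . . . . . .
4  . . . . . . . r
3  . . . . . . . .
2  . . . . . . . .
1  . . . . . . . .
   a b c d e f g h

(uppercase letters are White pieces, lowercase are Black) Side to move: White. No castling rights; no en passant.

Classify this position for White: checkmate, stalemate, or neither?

White to move; white king on h7.
In check: yes, from the black rook on h4.
Legal moves for White: Kg8, Kg7, Rh6.
White is in check but has 3 legal moves → neither.

neither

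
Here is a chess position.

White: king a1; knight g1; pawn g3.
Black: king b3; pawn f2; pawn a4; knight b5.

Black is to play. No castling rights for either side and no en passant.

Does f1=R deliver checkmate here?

After f1=R: white king on a1; in check: yes, from the black rook on f1.
King squares — b1: attacked by Rf1; a2: attacked by Kb3; b2: attacked by Kb3.
White has no legal moves → checkmate.

yes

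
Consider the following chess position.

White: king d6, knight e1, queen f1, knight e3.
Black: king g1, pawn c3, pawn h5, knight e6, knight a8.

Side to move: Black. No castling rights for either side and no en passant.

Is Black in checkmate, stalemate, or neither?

Black to move; black king on g1.
In check: yes, from the white queen on f1.
Legal moves for Black: Kh2.
Black is in check but has 1 legal move → neither.

neither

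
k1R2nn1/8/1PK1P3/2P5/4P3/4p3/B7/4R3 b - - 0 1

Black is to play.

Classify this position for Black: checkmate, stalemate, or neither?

Black to move; black king on a8.
In check: yes, from the white rook on c8.
King squares — a7: attacked by Pb6; b7: attacked by Kc6; b8: attacked by Rc8.
Legal moves for Black: none.
In check with no legal moves → checkmate.

checkmate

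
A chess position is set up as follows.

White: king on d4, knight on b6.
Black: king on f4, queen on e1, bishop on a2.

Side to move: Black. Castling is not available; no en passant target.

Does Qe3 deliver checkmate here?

yes

After Qe3: white king on d4; in check: yes, from the black queen on e3.
King squares — c3: attacked by Qe3; d3: attacked by Qe3; e3: attacked by Kf4; c4: attacked by Ba2; e4: attacked by Qe3; c5: attacked by Qe3; d5: attacked by Ba2; e5: attacked by Qe3.
White has no legal moves → checkmate.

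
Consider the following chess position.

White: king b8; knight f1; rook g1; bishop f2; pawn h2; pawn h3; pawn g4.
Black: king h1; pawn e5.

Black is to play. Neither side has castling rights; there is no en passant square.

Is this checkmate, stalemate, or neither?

Black to move; black king on h1.
In check: yes, from the white rook on g1.
King squares — g1: attacked by Bf2; g2: attacked by Rg1; h2: attacked by Nf1.
Legal moves for Black: none.
In check with no legal moves → checkmate.

checkmate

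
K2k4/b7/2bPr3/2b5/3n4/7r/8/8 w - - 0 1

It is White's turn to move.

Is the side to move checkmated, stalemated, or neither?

White to move; white king on a8.
In check: yes, from the black bishop on c6.
King squares — a7: attacked by Bc5; b7: attacked by Bc6; b8: attacked by Ba7.
Legal moves for White: none.
In check with no legal moves → checkmate.

checkmate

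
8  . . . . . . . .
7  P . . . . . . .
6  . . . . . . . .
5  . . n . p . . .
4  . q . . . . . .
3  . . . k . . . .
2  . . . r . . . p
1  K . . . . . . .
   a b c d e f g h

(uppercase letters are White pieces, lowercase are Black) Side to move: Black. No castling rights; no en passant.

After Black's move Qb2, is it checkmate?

yes

After Qb2: white king on a1; in check: yes, from the black queen on b2.
King squares — b1: attacked by Qb2; a2: attacked by Qb2; b2: attacked by Rd2.
White has no legal moves → checkmate.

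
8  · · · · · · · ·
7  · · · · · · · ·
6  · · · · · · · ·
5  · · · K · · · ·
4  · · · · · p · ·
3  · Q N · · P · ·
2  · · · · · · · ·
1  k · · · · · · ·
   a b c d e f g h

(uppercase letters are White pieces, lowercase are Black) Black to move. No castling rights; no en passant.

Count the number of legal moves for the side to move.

Black to move; king on a1.
In check: no.
Legal moves: none.
Count: 0.

0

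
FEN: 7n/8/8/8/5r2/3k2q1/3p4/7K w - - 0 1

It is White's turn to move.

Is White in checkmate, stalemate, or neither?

stalemate

White to move; white king on h1.
In check: no.
King squares — g1: attacked by Qg3; g2: attacked by Qg3; h2: attacked by Qg3.
Legal moves for White: none.
Not in check and no legal moves → stalemate.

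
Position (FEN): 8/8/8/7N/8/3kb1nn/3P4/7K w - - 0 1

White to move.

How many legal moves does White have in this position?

White to move; king on h1.
In check: yes, from the black knight on g3.
Legal moves: Kh2, Kg2, Nxg3.
Count: 3.

3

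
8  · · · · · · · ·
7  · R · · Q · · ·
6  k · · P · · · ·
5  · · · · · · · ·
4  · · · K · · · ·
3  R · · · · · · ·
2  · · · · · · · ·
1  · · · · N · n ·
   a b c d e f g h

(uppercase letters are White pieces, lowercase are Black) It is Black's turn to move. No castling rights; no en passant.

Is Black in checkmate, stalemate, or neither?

checkmate

Black to move; black king on a6.
In check: yes, from the white rook on a3.
King squares — a5: attacked by Ra3; b5: attacked by Rb7; b6: attacked by Rb7; a7: attacked by Ra3; b7: attacked by Qe7.
Legal moves for Black: none.
In check with no legal moves → checkmate.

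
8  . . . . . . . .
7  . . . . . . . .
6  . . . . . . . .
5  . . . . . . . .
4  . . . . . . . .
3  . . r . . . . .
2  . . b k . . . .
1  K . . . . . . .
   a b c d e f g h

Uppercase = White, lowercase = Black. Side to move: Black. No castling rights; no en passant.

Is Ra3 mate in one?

no

After Ra3: white king on a1; in check: yes, from the black rook on a3.
White has 1 legal reply: Kb2.
In check but a legal move exists → not checkmate.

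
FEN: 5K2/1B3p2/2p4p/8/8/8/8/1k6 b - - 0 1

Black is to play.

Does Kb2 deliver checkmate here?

no

After Kb2: white king on f8; in check: no.
White is not in check, so this cannot be checkmate.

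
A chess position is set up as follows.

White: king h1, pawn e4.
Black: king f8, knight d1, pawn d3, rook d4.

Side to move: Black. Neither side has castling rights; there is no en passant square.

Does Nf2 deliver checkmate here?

After Nf2: white king on h1; in check: yes, from the black knight on f2.
White has 3 legal replies: Kh2, Kg2, Kg1.
In check but a legal move exists → not checkmate.

no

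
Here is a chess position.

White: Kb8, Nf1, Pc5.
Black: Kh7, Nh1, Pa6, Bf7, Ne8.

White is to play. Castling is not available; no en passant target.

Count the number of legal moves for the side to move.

White to move; king on b8.
In check: no.
Legal moves: Kc8, Ka8, Kb7, Ka7, Ng3, Ne3, Nh2, Nd2, c6.
Count: 9.

9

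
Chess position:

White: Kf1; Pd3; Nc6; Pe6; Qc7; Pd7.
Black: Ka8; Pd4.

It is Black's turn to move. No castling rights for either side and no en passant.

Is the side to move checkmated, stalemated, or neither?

stalemate

Black to move; black king on a8.
In check: no.
King squares — a7: attacked by Nc6; b7: attacked by Qc7; b8: attacked by Nc6.
Legal moves for Black: none.
Not in check and no legal moves → stalemate.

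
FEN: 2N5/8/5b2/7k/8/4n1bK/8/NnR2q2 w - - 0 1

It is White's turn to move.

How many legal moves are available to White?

White to move; king on h3.
In check: yes, from the black queen on f1.
Legal moves: Kxg3, Rxf1.
Count: 2.

2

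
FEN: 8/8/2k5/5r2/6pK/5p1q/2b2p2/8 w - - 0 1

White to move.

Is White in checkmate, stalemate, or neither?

White to move; white king on h4.
In check: yes, from the black queen on h3.
King squares — g3: attacked by Qh3; h3: attacked by Pg4; g4: attacked by Qh3; g5: attacked by Rf5; h5: attacked by Qh3.
Legal moves for White: none.
In check with no legal moves → checkmate.

checkmate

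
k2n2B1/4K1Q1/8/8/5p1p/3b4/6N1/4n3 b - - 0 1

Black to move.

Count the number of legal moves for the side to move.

23

Black to move; king on a8.
In check: no.
Legal moves: Nf7, Nb7, Ne6, Nc6+, Kb8, Kb7, Ka7, Bh7, Bg6, Ba6, Bf5, Bb5, Be4, Bc4, Be2, Bc2, Bf1, Bb1, Nf3, Nxg2, Nc2, h3, f3.
Count: 23.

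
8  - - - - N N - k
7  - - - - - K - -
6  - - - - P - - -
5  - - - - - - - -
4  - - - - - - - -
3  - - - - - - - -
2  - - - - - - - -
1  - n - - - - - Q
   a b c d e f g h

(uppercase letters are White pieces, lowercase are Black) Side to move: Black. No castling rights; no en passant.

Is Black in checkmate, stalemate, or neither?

Black to move; black king on h8.
In check: yes, from the white queen on h1.
King squares — g7: attacked by Kf7; h7: attacked by Qh1; g8: attacked by Kf7.
Legal moves for Black: none.
In check with no legal moves → checkmate.

checkmate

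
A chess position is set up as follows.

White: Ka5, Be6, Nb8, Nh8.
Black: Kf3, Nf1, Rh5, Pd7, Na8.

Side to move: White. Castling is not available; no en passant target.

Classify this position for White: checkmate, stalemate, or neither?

neither

White to move; white king on a5.
In check: yes, from the black rook on h5.
King squares — a4: available; b4: available; b5: attacked by Rh5; a6: available; b6: attacked by Na8.
Legal moves for White: Ka6, Kb4, Ka4, Bf5, Bd5+.
White is in check but has 5 legal moves → neither.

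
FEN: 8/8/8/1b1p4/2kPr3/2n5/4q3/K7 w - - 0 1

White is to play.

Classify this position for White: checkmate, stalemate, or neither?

White to move; white king on a1.
In check: no.
King squares — b1: attacked by Nc3; a2: attacked by Qe2; b2: attacked by Qe2.
Legal moves for White: none.
Not in check and no legal moves → stalemate.

stalemate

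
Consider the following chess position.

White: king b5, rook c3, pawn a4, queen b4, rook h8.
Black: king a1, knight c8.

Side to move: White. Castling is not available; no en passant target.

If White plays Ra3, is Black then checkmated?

After Ra3: black king on a1; in check: yes, from the white rook on a3.
King squares — b1: attacked by Qb4; a2: attacked by Ra3; b2: attacked by Qb4.
Black has no legal moves → checkmate.

yes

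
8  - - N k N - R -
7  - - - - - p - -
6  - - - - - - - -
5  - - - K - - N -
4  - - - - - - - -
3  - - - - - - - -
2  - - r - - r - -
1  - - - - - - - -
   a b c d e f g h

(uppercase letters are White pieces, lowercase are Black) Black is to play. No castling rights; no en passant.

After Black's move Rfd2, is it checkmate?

After Rfd2: white king on d5; in check: yes, from the black rook on d2.
White has 2 legal replies: Ke5, Ke4.
In check but a legal move exists → not checkmate.

no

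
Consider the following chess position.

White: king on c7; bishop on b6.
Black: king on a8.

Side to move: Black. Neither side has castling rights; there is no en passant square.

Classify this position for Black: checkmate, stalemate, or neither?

Black to move; black king on a8.
In check: no.
King squares — a7: attacked by Bb6; b7: attacked by Kc7; b8: attacked by Kc7.
Legal moves for Black: none.
Not in check and no legal moves → stalemate.

stalemate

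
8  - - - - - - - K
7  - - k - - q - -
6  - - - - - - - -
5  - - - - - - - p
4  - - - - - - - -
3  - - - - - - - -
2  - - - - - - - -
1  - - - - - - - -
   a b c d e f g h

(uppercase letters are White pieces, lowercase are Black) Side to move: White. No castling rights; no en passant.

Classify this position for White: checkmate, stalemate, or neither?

White to move; white king on h8.
In check: no.
King squares — g7: attacked by Qf7; h7: attacked by Qf7; g8: attacked by Qf7.
Legal moves for White: none.
Not in check and no legal moves → stalemate.

stalemate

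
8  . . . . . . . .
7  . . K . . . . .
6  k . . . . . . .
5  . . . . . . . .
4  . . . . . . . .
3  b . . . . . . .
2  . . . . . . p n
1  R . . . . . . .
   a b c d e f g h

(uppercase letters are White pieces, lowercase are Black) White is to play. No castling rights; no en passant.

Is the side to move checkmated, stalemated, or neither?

White to move; white king on c7.
In check: no.
Legal moves for White: Kd8, Kc8, Kb8, Kd7, Kc6, Rxa3+, Ra2, Rh1, Rg1, Rf1, Re1, Rd1, Rc1, Rb1.
White has 14 legal moves and is not in check → neither.

neither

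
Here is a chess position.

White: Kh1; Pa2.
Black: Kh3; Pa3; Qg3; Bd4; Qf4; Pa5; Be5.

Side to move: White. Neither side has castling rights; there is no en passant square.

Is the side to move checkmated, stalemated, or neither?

stalemate

White to move; white king on h1.
In check: no.
King squares — g1: attacked by Qg3; g2: attacked by Qg3; h2: attacked by Qg3.
Legal moves for White: none.
Not in check and no legal moves → stalemate.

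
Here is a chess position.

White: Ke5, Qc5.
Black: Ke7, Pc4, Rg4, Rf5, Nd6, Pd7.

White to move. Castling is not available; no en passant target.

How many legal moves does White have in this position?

White to move; king on e5.
In check: yes, from the black rook on f5.
Legal moves: none.
Count: 0.

0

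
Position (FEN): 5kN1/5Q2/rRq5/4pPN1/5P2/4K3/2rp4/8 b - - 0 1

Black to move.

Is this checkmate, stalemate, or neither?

checkmate

Black to move; black king on f8.
In check: yes, from the white queen on f7.
King squares — e7: attacked by Qf7; f7: attacked by Ng5; g7: attacked by Qf7; e8: attacked by Qf7; g8: attacked by Qf7.
Legal moves for Black: none.
In check with no legal moves → checkmate.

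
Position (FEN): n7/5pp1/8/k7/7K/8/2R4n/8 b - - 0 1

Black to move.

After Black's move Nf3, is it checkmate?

After Nf3: white king on h4; in check: yes, from the black knight on f3.
White has 4 legal replies: Kh5, Kg4, Kh3, Kg3.
In check but a legal move exists → not checkmate.

no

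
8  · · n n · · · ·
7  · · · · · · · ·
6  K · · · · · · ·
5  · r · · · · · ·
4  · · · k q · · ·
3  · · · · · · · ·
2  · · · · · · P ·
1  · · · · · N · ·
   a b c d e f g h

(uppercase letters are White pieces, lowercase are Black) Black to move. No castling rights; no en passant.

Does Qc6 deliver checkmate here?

After Qc6: white king on a6; in check: yes, from the black queen on c6.
King squares — a5: attacked by Rb5; b5: attacked by Qc6; b6: attacked by Rb5; a7: attacked by Nc8; b7: attacked by Rb5.
White has no legal moves → checkmate.

yes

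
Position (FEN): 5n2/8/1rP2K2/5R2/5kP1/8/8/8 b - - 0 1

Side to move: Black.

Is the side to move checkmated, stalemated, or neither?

Black to move; black king on f4.
In check: yes, from the white rook on f5.
King squares — e3: available; f3: attacked by Rf5; g3: available; e4: available; g4: available; e5: attacked by Rf5; f5: attacked by Pg4; g5: attacked by Rf5.
Legal moves for Black: Kxg4, Ke4, Kg3, Ke3.
Black is in check but has 4 legal moves → neither.

neither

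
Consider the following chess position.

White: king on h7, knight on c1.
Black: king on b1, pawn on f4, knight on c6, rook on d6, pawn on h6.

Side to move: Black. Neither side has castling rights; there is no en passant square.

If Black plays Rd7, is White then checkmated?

no

After Rd7: white king on h7; in check: yes, from the black rook on d7.
White has 4 legal replies: Kh8, Kg8, Kxh6, Kg6.
In check but a legal move exists → not checkmate.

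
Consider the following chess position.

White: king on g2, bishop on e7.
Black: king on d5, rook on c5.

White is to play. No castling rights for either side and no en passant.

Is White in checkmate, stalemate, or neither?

neither

White to move; white king on g2.
In check: no.
Legal moves for White: Bf8, Bd8, Bf6, Bd6, Bg5, Bxc5, Bh4, Kh3, Kg3, Kf3, Kh2, Kf2, Kh1, Kg1, Kf1.
White has 15 legal moves and is not in check → neither.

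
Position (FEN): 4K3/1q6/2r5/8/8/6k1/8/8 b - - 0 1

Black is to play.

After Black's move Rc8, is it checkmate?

yes

After Rc8: white king on e8; in check: yes, from the black rook on c8.
King squares — d7: attacked by Qb7; e7: attacked by Qb7; f7: attacked by Qb7; d8: attacked by Rc8; f8: attacked by Rc8.
White has no legal moves → checkmate.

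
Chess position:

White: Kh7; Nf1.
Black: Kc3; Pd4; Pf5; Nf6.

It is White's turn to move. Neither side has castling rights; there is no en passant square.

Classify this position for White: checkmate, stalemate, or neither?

White to move; white king on h7.
In check: yes, from the black knight on f6.
Legal moves for White: Kh8, Kg7, Kh6, Kg6.
White is in check but has 4 legal moves → neither.

neither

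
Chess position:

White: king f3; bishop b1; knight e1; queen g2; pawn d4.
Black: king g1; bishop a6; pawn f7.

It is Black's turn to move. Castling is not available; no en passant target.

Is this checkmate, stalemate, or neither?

Black to move; black king on g1.
In check: yes, from the white queen on g2.
King squares — f1: attacked by Qg2; h1: attacked by Qg2; f2: attacked by Qg2; g2: attacked by Ne1; h2: attacked by Qg2.
Legal moves for Black: none.
In check with no legal moves → checkmate.

checkmate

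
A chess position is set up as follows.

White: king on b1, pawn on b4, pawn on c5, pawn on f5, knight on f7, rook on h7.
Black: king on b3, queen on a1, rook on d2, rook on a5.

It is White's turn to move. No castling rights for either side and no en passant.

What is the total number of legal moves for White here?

0

White to move; king on b1.
In check: yes, from the black queen on a1.
Legal moves: none.
Count: 0.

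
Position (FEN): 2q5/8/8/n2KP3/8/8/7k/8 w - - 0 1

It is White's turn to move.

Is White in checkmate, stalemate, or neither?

neither

White to move; white king on d5.
In check: no.
Legal moves for White: Kd6, Ke4, Kd4, e6.
White has 4 legal moves and is not in check → neither.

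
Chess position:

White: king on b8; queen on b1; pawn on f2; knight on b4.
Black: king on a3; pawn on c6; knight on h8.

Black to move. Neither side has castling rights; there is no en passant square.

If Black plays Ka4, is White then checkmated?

no

After Ka4: white king on b8; in check: no.
White is not in check, so this cannot be checkmate.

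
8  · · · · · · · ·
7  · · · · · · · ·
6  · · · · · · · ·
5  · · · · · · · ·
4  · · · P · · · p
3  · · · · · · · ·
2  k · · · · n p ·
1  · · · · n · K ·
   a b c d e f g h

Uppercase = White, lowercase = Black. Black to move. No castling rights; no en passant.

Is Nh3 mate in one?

After Nh3: white king on g1; in check: yes, from the black knight on h3.
White has 1 legal reply: Kh2.
In check but a legal move exists → not checkmate.

no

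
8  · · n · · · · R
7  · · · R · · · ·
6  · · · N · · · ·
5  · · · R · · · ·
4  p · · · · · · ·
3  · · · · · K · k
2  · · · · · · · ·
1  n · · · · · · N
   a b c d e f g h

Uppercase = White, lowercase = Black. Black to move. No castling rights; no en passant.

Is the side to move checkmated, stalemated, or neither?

checkmate

Black to move; black king on h3.
In check: yes, from the white rook on h8.
King squares — g2: attacked by Kf3; h2: attacked by Rh8; g3: attacked by Nh1; g4: attacked by Kf3; h4: attacked by Rh8.
Legal moves for Black: none.
In check with no legal moves → checkmate.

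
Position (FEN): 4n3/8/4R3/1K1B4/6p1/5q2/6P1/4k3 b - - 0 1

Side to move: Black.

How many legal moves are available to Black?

7

Black to move; king on e1.
In check: yes, from the white rook on e6.
Legal moves: Kf2, Kd2, Kf1, Kd1, Qe4, Qe3, Qe2+.
Count: 7.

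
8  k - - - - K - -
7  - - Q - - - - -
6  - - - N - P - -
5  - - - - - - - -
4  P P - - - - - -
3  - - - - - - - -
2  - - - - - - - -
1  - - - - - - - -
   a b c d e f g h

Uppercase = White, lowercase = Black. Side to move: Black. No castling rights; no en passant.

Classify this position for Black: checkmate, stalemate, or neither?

Black to move; black king on a8.
In check: no.
King squares — a7: attacked by Qc7; b7: attacked by Nd6; b8: attacked by Qc7.
Legal moves for Black: none.
Not in check and no legal moves → stalemate.

stalemate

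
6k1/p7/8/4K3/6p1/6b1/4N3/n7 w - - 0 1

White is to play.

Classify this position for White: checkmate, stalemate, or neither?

neither

White to move; white king on e5.
In check: yes, from the black bishop on g3.
King squares — d4: available; e4: available; f4: attacked by Bg3; d5: available; f5: available; d6: attacked by Bg3; e6: available; f6: available.
Legal moves for White: Kf6, Ke6, Kf5, Kd5, Ke4, Kd4, Nf4, Nxg3.
White is in check but has 8 legal moves → neither.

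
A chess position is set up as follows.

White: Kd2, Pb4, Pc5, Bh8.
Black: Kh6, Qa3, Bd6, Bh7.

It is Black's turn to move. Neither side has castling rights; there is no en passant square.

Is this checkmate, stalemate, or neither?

Black to move; black king on h6.
In check: no.
Legal moves for Black include: Bg8, Bg6, Bf5, Be4, Bd3, Bc2, Bb1, Kg6, Kh5, Kg5, Bf8, Bb8, Be7, Bc7, Be5, Bxc5, Bf4+, Bg3, ... (list truncated; more exist).
Black has legal moves and is not in check → neither.

neither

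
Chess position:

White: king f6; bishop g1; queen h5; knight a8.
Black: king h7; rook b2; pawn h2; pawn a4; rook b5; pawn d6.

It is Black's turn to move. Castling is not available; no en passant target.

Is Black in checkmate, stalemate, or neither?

Black to move; black king on h7.
In check: yes, from the white queen on h5.
King squares — g6: attacked by Qh5; h6: attacked by Qh5; g7: attacked by Kf6; g8: available; h8: attacked by Qh5.
Legal moves for Black: Kg8, Rxh5.
Black is in check but has 2 legal moves → neither.

neither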